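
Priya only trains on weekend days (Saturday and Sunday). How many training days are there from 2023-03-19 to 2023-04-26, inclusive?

11

2023-03-19 is a Sunday.
That's 39 days from start to end, counting both.
39 = 7 × 5 + 4, so there are 5 full weeks plus 4 extra days.
Each full week contributes 2 weekend days (Sat, Sun): 5 × 2 = 10.
The 4 extra days are Sun, Mon, Tue, Wed — 1 of them qualifies.
Total: 10 + 1 = 11.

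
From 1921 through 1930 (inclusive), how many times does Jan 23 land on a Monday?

2

Day of week of January 23 in each year:
1921: Sun, 1922: Mon ✓, 1923: Tue, 1924: Wed, 1925: Fri, 1926: Sat, 1927: Sun, 1928: Mon ✓, 1929: Wed, 1930: Thu
Mondays: 1922, 1928.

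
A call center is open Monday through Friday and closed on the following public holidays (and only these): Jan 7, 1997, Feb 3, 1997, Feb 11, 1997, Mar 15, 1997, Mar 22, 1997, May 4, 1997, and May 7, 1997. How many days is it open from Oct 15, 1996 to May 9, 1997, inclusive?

Oct 15, 1996 is a Tuesday.
The range spans 207 days (inclusive of both endpoints).
207 = 7 × 29 + 4, so there are 29 full weeks plus 4 extra days.
Each full week contributes 5 weekdays (Mon–Fri): 29 × 5 = 145.
The 4 extra days are Tue, Wed, Thu, Fri — 4 of them qualify.
Total: 145 + 4 = 149.
Holidays: Jan 7, 1997 (Tue); Feb 3, 1997 (Mon); Feb 11, 1997 (Tue); Mar 15, 1997 (Sat); Mar 22, 1997 (Sat); May 4, 1997 (Sun); May 7, 1997 (Wed).
4 of the 7 holidays fall on weekdays; the rest are weekends and were already excluded.
Business days: 149 − 4 = 145.

145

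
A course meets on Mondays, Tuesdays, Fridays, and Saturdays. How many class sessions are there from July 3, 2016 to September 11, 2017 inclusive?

249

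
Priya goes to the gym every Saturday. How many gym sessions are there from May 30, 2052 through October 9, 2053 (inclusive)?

71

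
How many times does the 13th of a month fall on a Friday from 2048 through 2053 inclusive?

9

Friday-the-13ths by year:
2048: Mar, Nov
2049: Aug
2050: May
2051: Jan, Oct
2052: Sep, Dec
2053: Jun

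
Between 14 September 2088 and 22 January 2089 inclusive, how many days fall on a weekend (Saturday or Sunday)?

37

14 September 2088 is a Tuesday.
From 14 September 2088 to 22 January 2089 is 131 days inclusive.
131 = 7 × 18 + 5, so there are 18 full weeks plus 5 extra days.
Each full week contributes 2 weekend days (Sat, Sun): 18 × 2 = 36.
The 5 extra days are Tuesday, Wednesday, Thursday, Friday, Saturday — 1 of them qualifies.
Total: 36 + 1 = 37.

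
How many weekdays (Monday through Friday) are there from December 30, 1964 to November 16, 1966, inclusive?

December 30, 1964 is a Wednesday.
The range spans 687 days (inclusive of both endpoints).
687 = 7 × 98 + 1, so there are 98 full weeks plus 1 extra day.
Each full week contributes 5 weekdays (Mon–Fri): 98 × 5 = 490.
The 1 extra day is Wed — 1 of them qualifies.
Total: 490 + 1 = 491.

491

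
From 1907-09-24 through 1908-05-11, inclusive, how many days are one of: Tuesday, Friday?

66

1907-09-24 is a Tuesday.
From 1907-09-24 to 1908-05-11 is 231 days inclusive.
231 = 7 × 33, so the span is exactly 33 full weeks.
Each full week contributes 2 days from the set (Tue, Fri): 33 × 2 = 66.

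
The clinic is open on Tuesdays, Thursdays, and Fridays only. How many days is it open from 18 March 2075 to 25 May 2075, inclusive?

18 March 2075 is a Monday.
From 18 March 2075 to 25 May 2075 is 69 days inclusive.
69 = 7 × 9 + 6, so there are 9 full weeks plus 6 extra days.
Each full week contributes 3 days from the set (Tue, Thu, Fri): 9 × 3 = 27.
The 6 extra days are Monday, Tuesday, Wednesday, Thursday, Friday, Saturday — 3 of them qualify.
Total: 27 + 3 = 30.

30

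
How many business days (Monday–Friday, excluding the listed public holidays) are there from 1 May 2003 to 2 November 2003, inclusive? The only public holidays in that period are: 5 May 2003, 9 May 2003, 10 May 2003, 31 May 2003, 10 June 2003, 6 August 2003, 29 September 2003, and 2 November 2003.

127

1 May 2003 is a Thursday.
From 1 May 2003 to 2 November 2003 is 186 days inclusive.
186 = 7 × 26 + 4, so there are 26 full weeks plus 4 extra days.
Each full week contributes 5 weekdays (Mon–Fri): 26 × 5 = 130.
The 4 extra days are Thursday, Friday, Saturday, Sunday — 2 of them qualify.
Total: 130 + 2 = 132.
Holidays: 5 May 2003 (Mon); 9 May 2003 (Fri); 10 May 2003 (Sat); 31 May 2003 (Sat); 10 June 2003 (Tue); 6 August 2003 (Wed); 29 September 2003 (Mon); 2 November 2003 (Sun).
5 of the 8 holidays fall on weekdays; the rest are weekends and were already excluded.
Business days: 132 − 5 = 127.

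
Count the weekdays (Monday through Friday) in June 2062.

22

Jun 1, 2062 is a Thursday.
From Jun 1, 2062 to Jun 30, 2062 is 30 days inclusive.
30 = 7 × 4 + 2, so there are 4 full weeks plus 2 extra days.
Each full week contributes 5 weekdays (Mon–Fri): 4 × 5 = 20.
The 2 extra days are Thu, Fri — 2 of them qualify.
Total: 20 + 2 = 22.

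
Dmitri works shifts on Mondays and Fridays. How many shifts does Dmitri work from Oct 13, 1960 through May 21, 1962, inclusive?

Oct 13, 1960 is a Thursday.
That's 586 days from start to end, counting both.
586 = 7 × 83 + 5, so there are 83 full weeks plus 5 extra days.
Each full week contributes 2 days from the set (Mon, Fri): 83 × 2 = 166.
The 5 extra days are Thursday, Friday, Saturday, Sunday, Monday — 2 of them qualify.
Total: 166 + 2 = 168.

168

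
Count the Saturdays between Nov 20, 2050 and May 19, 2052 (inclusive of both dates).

78 Saturdays

Nov 20, 2050 is a Sunday.
From Nov 20, 2050 to May 19, 2052 is 547 days inclusive.
547 = 7 × 78 + 1, so there are 78 full weeks plus 1 extra day.
Each full week contributes one Saturday: 78 so far.
The 1 extra day is Sunday — none qualify.
Total: 78 + 0 = 78.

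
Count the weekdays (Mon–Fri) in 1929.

1929-01-01 is a Tuesday.
From 1929-01-01 to 1929-12-31 is 365 days inclusive.
365 = 7 × 52 + 1, so there are 52 full weeks plus 1 extra day.
Each full week contributes 5 weekdays (Mon–Fri): 52 × 5 = 260.
The 1 extra day is Tuesday — 1 of them qualifies.
Total: 260 + 1 = 261.

261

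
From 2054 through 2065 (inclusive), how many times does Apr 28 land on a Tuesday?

2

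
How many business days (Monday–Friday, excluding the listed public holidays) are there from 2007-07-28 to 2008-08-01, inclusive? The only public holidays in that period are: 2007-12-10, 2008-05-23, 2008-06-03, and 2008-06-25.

261 business days

2007-07-28 is a Saturday.
That's 371 days from start to end, counting both.
371 = 7 × 53, so the span is exactly 53 full weeks.
Each full week contributes 5 weekdays (Mon–Fri): 53 × 5 = 265.
Holidays: 2007-12-10 (Mon); 2008-05-23 (Fri); 2008-06-03 (Tue); 2008-06-25 (Wed).
All 4 holidays fall on weekdays, so subtract 4.
Business days: 265 − 4 = 261.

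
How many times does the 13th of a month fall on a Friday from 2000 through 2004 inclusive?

8

Friday-the-13ths by year:
2000: Oct
2001: Apr, Jul
2002: Sep, Dec
2003: Jun
2004: Feb, Aug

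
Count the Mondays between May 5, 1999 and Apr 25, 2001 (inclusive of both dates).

103

May 5, 1999 is a Wednesday.
That's 722 days from start to end, counting both.
722 = 7 × 103 + 1, so there are 103 full weeks plus 1 extra day.
Each full week contributes one Monday: 103 so far.
The 1 extra day is Wed — none qualify.
Total: 103 + 0 = 103.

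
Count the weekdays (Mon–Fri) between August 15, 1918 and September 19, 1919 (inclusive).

287

August 15, 1918 is a Thursday.
The range spans 401 days (inclusive of both endpoints).
401 = 7 × 57 + 2, so there are 57 full weeks plus 2 extra days.
Each full week contributes 5 weekdays (Mon–Fri): 57 × 5 = 285.
The 2 extra days are Thu, Fri — 2 of them qualify.
Total: 285 + 2 = 287.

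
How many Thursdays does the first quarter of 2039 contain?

Jan 1, 2039 is a Saturday.
That's 90 days from start to end, counting both.
90 = 7 × 12 + 6, so there are 12 full weeks plus 6 extra days.
Each full week contributes one Thursday: 12 so far.
The 6 extra days are Saturday, Sunday, Monday, Tuesday, Wednesday, Thursday — 1 of them qualifies.
Total: 12 + 1 = 13.

13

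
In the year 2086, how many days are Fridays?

52

Jan 1, 2086 is a Tuesday.
The range spans 365 days (inclusive of both endpoints).
365 = 7 × 52 + 1, so there are 52 full weeks plus 1 extra day.
Each full week contributes one Friday: 52 so far.
The 1 extra day is Tuesday — none qualify.
Total: 52 + 0 = 52.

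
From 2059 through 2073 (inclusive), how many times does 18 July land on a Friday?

3

Day of week of July 18 in each year:
2059: Fri ✓, 2060: Sun, 2061: Mon, 2062: Tue, 2063: Wed, 2064: Fri ✓, 2065: Sat, 2066: Sun, 2067: Mon, 2068: Wed, 2069: Thu, 2070: Fri ✓, 2071: Sat, 2072: Mon, 2073: Tue
Fridays: 2059, 2064, 2070.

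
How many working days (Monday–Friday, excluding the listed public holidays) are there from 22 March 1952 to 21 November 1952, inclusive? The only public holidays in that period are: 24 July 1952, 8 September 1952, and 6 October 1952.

172

22 March 1952 is a Saturday.
The range spans 245 days (inclusive of both endpoints).
245 = 7 × 35, so the span is exactly 35 full weeks.
Each full week contributes 5 weekdays (Mon–Fri): 35 × 5 = 175.
Total: 175.
Holidays: 24 July 1952 (Thu); 8 September 1952 (Mon); 6 October 1952 (Mon).
All 3 holidays fall on weekdays, so subtract 3.
Business days: 175 − 3 = 172.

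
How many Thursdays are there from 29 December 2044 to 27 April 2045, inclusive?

29 December 2044 is a Thursday.
From 29 December 2044 to 27 April 2045 is 120 days inclusive.
120 = 7 × 17 + 1, so there are 17 full weeks plus 1 extra day.
Each full week contributes one Thursday: 17 so far.
The 1 extra day is Thu — 1 of them qualifies.
Total: 17 + 1 = 18.

18 Thursdays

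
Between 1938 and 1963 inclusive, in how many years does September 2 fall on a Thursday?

Day of week of September 2 in each year:
1938: Fri, 1939: Sat, 1940: Mon, 1941: Tue, 1942: Wed, 1943: Thu ✓, 1944: Sat, 1945: Sun, 1946: Mon, 1947: Tue, 1948: Thu ✓, 1949: Fri, 1950: Sat, 1951: Sun, 1952: Tue, 1953: Wed, 1954: Thu ✓, 1955: Fri, 1956: Sun, 1957: Mon, 1958: Tue, 1959: Wed, 1960: Fri, 1961: Sat, 1962: Sun, 1963: Mon
Thursdays: 1943, 1948, 1954.

3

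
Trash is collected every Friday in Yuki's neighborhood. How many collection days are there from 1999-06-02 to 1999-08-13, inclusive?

1999-06-02 is a Wednesday.
That's 73 days from start to end, counting both.
73 = 7 × 10 + 3, so there are 10 full weeks plus 3 extra days.
Each full week contributes one Friday: 10 so far.
The 3 extra days are Wednesday, Thursday, Friday — 1 of them qualifies.
Total: 10 + 1 = 11.

11 Fridays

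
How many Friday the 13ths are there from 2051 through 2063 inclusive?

Friday-the-13ths by year:
2051: Jan, Oct
2052: Sep, Dec
2053: Jun
2054: Feb, Mar, Nov
2055: Aug
2056: Oct
2057: Apr, Jul
2058: Sep, Dec
2059: Jun
2060: Feb, Aug
2061: May
2062: Jan, Oct
2063: Apr, Jul

22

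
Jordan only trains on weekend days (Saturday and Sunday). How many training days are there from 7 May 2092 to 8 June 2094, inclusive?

218

7 May 2092 is a Wednesday.
From 7 May 2092 to 8 June 2094 is 763 days inclusive.
763 = 7 × 109, so the span is exactly 109 full weeks.
Each full week contributes 2 weekend days (Sat, Sun): 109 × 2 = 218.
Total: 218.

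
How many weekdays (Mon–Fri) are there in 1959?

261 weekdays

Jan 1, 1959 is a Thursday.
From Jan 1, 1959 to Dec 31, 1959 is 365 days inclusive.
365 = 7 × 52 + 1, so there are 52 full weeks plus 1 extra day.
Each full week contributes 5 weekdays (Mon–Fri): 52 × 5 = 260.
The 1 extra day is Thursday — 1 of them qualifies.
Total: 260 + 1 = 261.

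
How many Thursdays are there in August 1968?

5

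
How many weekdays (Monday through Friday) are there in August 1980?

Aug 1, 1980 is a Friday.
The range spans 31 days (inclusive of both endpoints).
31 = 7 × 4 + 3, so there are 4 full weeks plus 3 extra days.
Each full week contributes 5 weekdays (Mon–Fri): 4 × 5 = 20.
The 3 extra days are Fri, Sat, Sun — 1 of them qualifies.
Total: 20 + 1 = 21.

21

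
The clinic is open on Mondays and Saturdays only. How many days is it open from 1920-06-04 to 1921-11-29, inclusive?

156

1920-06-04 is a Friday.
From 1920-06-04 to 1921-11-29 is 544 days inclusive.
544 = 7 × 77 + 5, so there are 77 full weeks plus 5 extra days.
Each full week contributes 2 days from the set (Mon, Sat): 77 × 2 = 154.
The 5 extra days are Friday, Saturday, Sunday, Monday, Tuesday — 2 of them qualify.
Total: 154 + 2 = 156.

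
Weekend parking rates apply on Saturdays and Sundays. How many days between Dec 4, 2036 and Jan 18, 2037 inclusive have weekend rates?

14

Dec 4, 2036 is a Thursday.
The range spans 46 days (inclusive of both endpoints).
46 = 7 × 6 + 4, so there are 6 full weeks plus 4 extra days.
Each full week contributes 2 weekend days (Sat, Sun): 6 × 2 = 12.
The 4 extra days are Thursday, Friday, Saturday, Sunday — 2 of them qualify.
Total: 12 + 2 = 14.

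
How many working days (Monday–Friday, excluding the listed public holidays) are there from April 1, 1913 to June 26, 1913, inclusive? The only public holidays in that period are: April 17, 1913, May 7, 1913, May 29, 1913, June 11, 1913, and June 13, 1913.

58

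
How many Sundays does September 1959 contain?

1 September 1959 is a Tuesday.
That's 30 days from start to end, counting both.
30 = 7 × 4 + 2, so there are 4 full weeks plus 2 extra days.
Each full week contributes one Sunday: 4 so far.
The 2 extra days are Tuesday, Wednesday — none qualify.
Total: 4 + 0 = 4.

4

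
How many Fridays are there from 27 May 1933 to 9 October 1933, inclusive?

19

27 May 1933 is a Saturday.
The range spans 136 days (inclusive of both endpoints).
136 = 7 × 19 + 3, so there are 19 full weeks plus 3 extra days.
Each full week contributes one Friday: 19 so far.
The 3 extra days are Sat, Sun, Mon — none qualify.
Total: 19 + 0 = 19.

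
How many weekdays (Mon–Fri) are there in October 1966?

21 weekdays

1 October 1966 is a Saturday.
That's 31 days from start to end, counting both.
31 = 7 × 4 + 3, so there are 4 full weeks plus 3 extra days.
Each full week contributes 5 weekdays (Mon–Fri): 4 × 5 = 20.
The 3 extra days are Saturday, Sunday, Monday — 1 of them qualifies.
Total: 20 + 1 = 21.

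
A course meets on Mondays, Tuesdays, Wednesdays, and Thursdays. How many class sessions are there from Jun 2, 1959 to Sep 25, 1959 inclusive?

Jun 2, 1959 is a Tuesday.
That's 116 days from start to end, counting both.
116 = 7 × 16 + 4, so there are 16 full weeks plus 4 extra days.
Each full week contributes 4 days from the set (Mon, Tue, Wed, Thu): 16 × 4 = 64.
The 4 extra days are Tuesday, Wednesday, Thursday, Friday — 3 of them qualify.
Total: 64 + 3 = 67.

67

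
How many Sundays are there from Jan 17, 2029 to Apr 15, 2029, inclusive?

13 Sundays

Jan 17, 2029 is a Wednesday.
The range spans 89 days (inclusive of both endpoints).
89 = 7 × 12 + 5, so there are 12 full weeks plus 5 extra days.
Each full week contributes one Sunday: 12 so far.
The 5 extra days are Wednesday, Thursday, Friday, Saturday, Sunday — 1 of them qualifies.
Total: 12 + 1 = 13.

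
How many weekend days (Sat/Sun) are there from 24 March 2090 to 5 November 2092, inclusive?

274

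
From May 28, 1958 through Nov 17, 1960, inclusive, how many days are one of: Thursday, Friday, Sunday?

May 28, 1958 is a Wednesday.
The range spans 905 days (inclusive of both endpoints).
905 = 7 × 129 + 2, so there are 129 full weeks plus 2 extra days.
Each full week contributes 3 days from the set (Thu, Fri, Sun): 129 × 3 = 387.
The 2 extra days are Wed, Thu — 1 of them qualifies.
Total: 387 + 1 = 388.

388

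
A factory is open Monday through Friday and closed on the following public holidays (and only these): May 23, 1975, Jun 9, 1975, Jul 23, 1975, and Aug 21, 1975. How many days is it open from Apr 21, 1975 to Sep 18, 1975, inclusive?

105

Apr 21, 1975 is a Monday.
That's 151 days from start to end, counting both.
151 = 7 × 21 + 4, so there are 21 full weeks plus 4 extra days.
Each full week contributes 5 weekdays (Mon–Fri): 21 × 5 = 105.
The 4 extra days are Mon, Tue, Wed, Thu — 4 of them qualify.
Total: 105 + 4 = 109.
Holidays: May 23, 1975 (Fri); Jun 9, 1975 (Mon); Jul 23, 1975 (Wed); Aug 21, 1975 (Thu).
All 4 holidays fall on weekdays, so subtract 4.
Business days: 109 − 4 = 105.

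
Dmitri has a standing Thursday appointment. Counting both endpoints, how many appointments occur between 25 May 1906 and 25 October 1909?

178 Thursdays

25 May 1906 is a Friday.
The range spans 1250 days (inclusive of both endpoints).
1250 = 7 × 178 + 4, so there are 178 full weeks plus 4 extra days.
Each full week contributes one Thursday: 178 so far.
The 4 extra days are Friday, Saturday, Sunday, Monday — none qualify.
Total: 178 + 0 = 178.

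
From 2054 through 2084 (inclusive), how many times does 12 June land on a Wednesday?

4

Day of week of June 12 in each year:
2054: Fri, 2055: Sat, 2056: Mon, 2057: Tue, 2058: Wed ✓, 2059: Thu, 2060: Sat, 2061: Sun, 2062: Mon, 2063: Tue, 2064: Thu, 2065: Fri, 2066: Sat, 2067: Sun, 2068: Tue, 2069: Wed ✓, 2070: Thu, 2071: Fri, 2072: Sun, 2073: Mon, 2074: Tue, 2075: Wed ✓, 2076: Fri, 2077: Sat, 2078: Sun, 2079: Mon, 2080: Wed ✓, 2081: Thu, 2082: Fri, 2083: Sat, 2084: Mon
Wednesdays: 2058, 2069, 2075, 2080.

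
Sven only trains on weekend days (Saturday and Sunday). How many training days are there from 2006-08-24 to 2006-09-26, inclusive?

10

2006-08-24 is a Thursday.
From 2006-08-24 to 2006-09-26 is 34 days inclusive.
34 = 7 × 4 + 6, so there are 4 full weeks plus 6 extra days.
Each full week contributes 2 weekend days (Sat, Sun): 4 × 2 = 8.
The 6 extra days are Thursday, Friday, Saturday, Sunday, Monday, Tuesday — 2 of them qualify.
Total: 8 + 2 = 10.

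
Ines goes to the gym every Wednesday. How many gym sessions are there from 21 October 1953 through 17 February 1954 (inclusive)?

21 October 1953 is a Wednesday.
From 21 October 1953 to 17 February 1954 is 120 days inclusive.
120 = 7 × 17 + 1, so there are 17 full weeks plus 1 extra day.
Each full week contributes one Wednesday: 17 so far.
The 1 extra day is Wed — 1 of them qualifies.
Total: 17 + 1 = 18.

18 Wednesdays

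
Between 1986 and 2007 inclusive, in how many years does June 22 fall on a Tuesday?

3

Day of week of June 22 in each year:
1986: Sun, 1987: Mon, 1988: Wed, 1989: Thu, 1990: Fri, 1991: Sat, 1992: Mon, 1993: Tue ✓, 1994: Wed, 1995: Thu, 1996: Sat, 1997: Sun, 1998: Mon, 1999: Tue ✓, 2000: Thu, 2001: Fri, 2002: Sat, 2003: Sun, 2004: Tue ✓, 2005: Wed, 2006: Thu, 2007: Fri
Tuesdays: 1993, 1999, 2004.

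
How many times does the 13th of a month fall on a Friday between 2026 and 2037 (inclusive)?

Friday-the-13ths by year:
2026: Feb, Mar, Nov
2027: Aug
2028: Oct
2029: Apr, Jul
2030: Sep, Dec
2031: Jun
2032: Feb, Aug
2033: May
2034: Jan, Oct
2035: Apr, Jul
2036: Jun
2037: Feb, Mar, Nov

21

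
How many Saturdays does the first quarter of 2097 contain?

13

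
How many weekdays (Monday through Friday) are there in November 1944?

22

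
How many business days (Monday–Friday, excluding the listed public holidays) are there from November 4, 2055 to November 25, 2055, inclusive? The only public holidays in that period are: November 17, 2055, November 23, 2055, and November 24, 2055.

November 4, 2055 is a Thursday.
The range spans 22 days (inclusive of both endpoints).
22 = 7 × 3 + 1, so there are 3 full weeks plus 1 extra day.
Each full week contributes 5 weekdays (Mon–Fri): 3 × 5 = 15.
The 1 extra day is Thu — 1 of them qualifies.
Total: 15 + 1 = 16.
Holidays: November 17, 2055 (Wed); November 23, 2055 (Tue); November 24, 2055 (Wed).
All 3 holidays fall on weekdays, so subtract 3.
Business days: 16 − 3 = 13.

13 business days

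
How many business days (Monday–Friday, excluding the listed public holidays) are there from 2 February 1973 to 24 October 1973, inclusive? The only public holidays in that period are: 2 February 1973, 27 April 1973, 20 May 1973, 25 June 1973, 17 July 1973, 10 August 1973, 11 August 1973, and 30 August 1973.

2 February 1973 is a Friday.
The range spans 265 days (inclusive of both endpoints).
265 = 7 × 37 + 6, so there are 37 full weeks plus 6 extra days.
Each full week contributes 5 weekdays (Mon–Fri): 37 × 5 = 185.
The 6 extra days are Fri, Sat, Sun, Mon, Tue, Wed — 4 of them qualify.
Total: 185 + 4 = 189.
Holidays: 2 February 1973 (Fri); 27 April 1973 (Fri); 20 May 1973 (Sun); 25 June 1973 (Mon); 17 July 1973 (Tue); 10 August 1973 (Fri); 11 August 1973 (Sat); 30 August 1973 (Thu).
6 of the 8 holidays fall on weekdays; the rest are weekends and were already excluded.
Business days: 189 − 6 = 183.

183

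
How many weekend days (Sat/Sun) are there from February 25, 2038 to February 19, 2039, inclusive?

103

February 25, 2038 is a Thursday.
From February 25, 2038 to February 19, 2039 is 360 days inclusive.
360 = 7 × 51 + 3, so there are 51 full weeks plus 3 extra days.
Each full week contributes 2 weekend days (Sat, Sun): 51 × 2 = 102.
The 3 extra days are Thursday, Friday, Saturday — 1 of them qualifies.
Total: 102 + 1 = 103.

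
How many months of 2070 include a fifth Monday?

4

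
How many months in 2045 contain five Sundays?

5

A month has five Sundays exactly when Sunday falls within its first (length − 28) days.
Jan: 31 days, starts Sun → 5 of Sun, Mon, Tue ✓
Feb: 28 days, starts Wed → 5 of (none)
Mar: 31 days, starts Wed → 5 of Wed, Thu, Fri
Apr: 30 days, starts Sat → 5 of Sat, Sun ✓
May: 31 days, starts Mon → 5 of Mon, Tue, Wed
Jun: 30 days, starts Thu → 5 of Thu, Fri
Jul: 31 days, starts Sat → 5 of Sat, Sun, Mon ✓
Aug: 31 days, starts Tue → 5 of Tue, Wed, Thu
Sep: 30 days, starts Fri → 5 of Fri, Sat
Oct: 31 days, starts Sun → 5 of Sun, Mon, Tue ✓
Nov: 30 days, starts Wed → 5 of Wed, Thu
Dec: 31 days, starts Fri → 5 of Fri, Sat, Sun ✓
Months with five Sundays: Jan, Apr, Jul, Oct, Dec.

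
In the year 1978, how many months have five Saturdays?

4

A month has five Saturdays exactly when Saturday falls within its first (length − 28) days.
Jan: 31 days, starts Sun → 5 of Sun, Mon, Tue
Feb: 28 days, starts Wed → 5 of (none)
Mar: 31 days, starts Wed → 5 of Wed, Thu, Fri
Apr: 30 days, starts Sat → 5 of Sat, Sun ✓
May: 31 days, starts Mon → 5 of Mon, Tue, Wed
Jun: 30 days, starts Thu → 5 of Thu, Fri
Jul: 31 days, starts Sat → 5 of Sat, Sun, Mon ✓
Aug: 31 days, starts Tue → 5 of Tue, Wed, Thu
Sep: 30 days, starts Fri → 5 of Fri, Sat ✓
Oct: 31 days, starts Sun → 5 of Sun, Mon, Tue
Nov: 30 days, starts Wed → 5 of Wed, Thu
Dec: 31 days, starts Fri → 5 of Fri, Sat, Sun ✓
Months with five Saturdays: Apr, Jul, Sep, Dec.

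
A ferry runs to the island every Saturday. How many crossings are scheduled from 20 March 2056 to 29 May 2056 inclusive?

10 Saturdays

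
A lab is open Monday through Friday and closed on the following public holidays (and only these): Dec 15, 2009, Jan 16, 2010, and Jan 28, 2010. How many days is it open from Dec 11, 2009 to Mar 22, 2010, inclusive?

Dec 11, 2009 is a Friday.
That's 102 days from start to end, counting both.
102 = 7 × 14 + 4, so there are 14 full weeks plus 4 extra days.
Each full week contributes 5 weekdays (Mon–Fri): 14 × 5 = 70.
The 4 extra days are Friday, Saturday, Sunday, Monday — 2 of them qualify.
Total: 70 + 2 = 72.
Holidays: Dec 15, 2009 (Tue); Jan 16, 2010 (Sat); Jan 28, 2010 (Thu).
2 of the 3 holidays fall on weekdays; the rest are weekends and were already excluded.
Business days: 72 − 2 = 70.

70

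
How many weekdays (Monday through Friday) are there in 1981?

261

1 January 1981 is a Thursday.
That's 365 days from start to end, counting both.
365 = 7 × 52 + 1, so there are 52 full weeks plus 1 extra day.
Each full week contributes 5 weekdays (Mon–Fri): 52 × 5 = 260.
The 1 extra day is Thursday — 1 of them qualifies.
Total: 260 + 1 = 261.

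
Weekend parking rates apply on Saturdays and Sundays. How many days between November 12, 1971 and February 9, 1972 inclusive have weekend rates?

November 12, 1971 is a Friday.
The range spans 90 days (inclusive of both endpoints).
90 = 7 × 12 + 6, so there are 12 full weeks plus 6 extra days.
Each full week contributes 2 weekend days (Sat, Sun): 12 × 2 = 24.
The 6 extra days are Fri, Sat, Sun, Mon, Tue, Wed — 2 of them qualify.
Total: 24 + 2 = 26.

26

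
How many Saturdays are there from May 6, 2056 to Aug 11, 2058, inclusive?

119

May 6, 2056 is a Saturday.
That's 828 days from start to end, counting both.
828 = 7 × 118 + 2, so there are 118 full weeks plus 2 extra days.
Each full week contributes one Saturday: 118 so far.
The 2 extra days are Sat, Sun — 1 of them qualifies.
Total: 118 + 1 = 119.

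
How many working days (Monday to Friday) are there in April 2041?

1 April 2041 is a Monday.
That's 30 days from start to end, counting both.
30 = 7 × 4 + 2, so there are 4 full weeks plus 2 extra days.
Each full week contributes 5 weekdays (Mon–Fri): 4 × 5 = 20.
The 2 extra days are Monday, Tuesday — 2 of them qualify.
Total: 20 + 2 = 22.

22 weekdays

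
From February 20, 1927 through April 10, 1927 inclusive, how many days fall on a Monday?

7

February 20, 1927 is a Sunday.
That's 50 days from start to end, counting both.
50 = 7 × 7 + 1, so there are 7 full weeks plus 1 extra day.
Each full week contributes one Monday: 7 so far.
The 1 extra day is Sun — none qualify.
Total: 7 + 0 = 7.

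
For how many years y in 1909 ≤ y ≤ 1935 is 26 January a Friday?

Day of week of January 26 in each year:
1909: Tue, 1910: Wed, 1911: Thu, 1912: Fri ✓, 1913: Sun, 1914: Mon, 1915: Tue, 1916: Wed, 1917: Fri ✓, 1918: Sat, 1919: Sun, 1920: Mon, 1921: Wed, 1922: Thu, 1923: Fri ✓, 1924: Sat, 1925: Mon, 1926: Tue, 1927: Wed, 1928: Thu, 1929: Sat, 1930: Sun, 1931: Mon, 1932: Tue, 1933: Thu, 1934: Fri ✓, 1935: Sat
Fridays: 1912, 1917, 1923, 1934.

4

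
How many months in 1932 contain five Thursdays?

4

A month has five Thursdays exactly when Thursday falls within its first (length − 28) days.
Jan: 31 days, starts Fri → 5 of Fri, Sat, Sun
Feb: 29 days, starts Mon → 5 of Mon
Mar: 31 days, starts Tue → 5 of Tue, Wed, Thu ✓
Apr: 30 days, starts Fri → 5 of Fri, Sat
May: 31 days, starts Sun → 5 of Sun, Mon, Tue
Jun: 30 days, starts Wed → 5 of Wed, Thu ✓
Jul: 31 days, starts Fri → 5 of Fri, Sat, Sun
Aug: 31 days, starts Mon → 5 of Mon, Tue, Wed
Sep: 30 days, starts Thu → 5 of Thu, Fri ✓
Oct: 31 days, starts Sat → 5 of Sat, Sun, Mon
Nov: 30 days, starts Tue → 5 of Tue, Wed
Dec: 31 days, starts Thu → 5 of Thu, Fri, Sat ✓
Months with five Thursdays: Mar, Jun, Sep, Dec.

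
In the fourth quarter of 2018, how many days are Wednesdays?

13

Oct 1, 2018 is a Monday.
The range spans 92 days (inclusive of both endpoints).
92 = 7 × 13 + 1, so there are 13 full weeks plus 1 extra day.
Each full week contributes one Wednesday: 13 so far.
The 1 extra day is Monday — none qualify.
Total: 13 + 0 = 13.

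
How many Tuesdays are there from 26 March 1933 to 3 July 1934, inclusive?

26 March 1933 is a Sunday.
The range spans 465 days (inclusive of both endpoints).
465 = 7 × 66 + 3, so there are 66 full weeks plus 3 extra days.
Each full week contributes one Tuesday: 66 so far.
The 3 extra days are Sunday, Monday, Tuesday — 1 of them qualifies.
Total: 66 + 1 = 67.

67 Tuesdays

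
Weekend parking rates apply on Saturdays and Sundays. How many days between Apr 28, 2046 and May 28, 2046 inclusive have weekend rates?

10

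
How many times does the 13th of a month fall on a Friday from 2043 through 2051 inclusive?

16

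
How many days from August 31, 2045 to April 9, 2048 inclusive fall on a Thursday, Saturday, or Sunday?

409

August 31, 2045 is a Thursday.
The range spans 953 days (inclusive of both endpoints).
953 = 7 × 136 + 1, so there are 136 full weeks plus 1 extra day.
Each full week contributes 3 days from the set (Thu, Sat, Sun): 136 × 3 = 408.
The 1 extra day is Thu — 1 of them qualifies.
Total: 408 + 1 = 409.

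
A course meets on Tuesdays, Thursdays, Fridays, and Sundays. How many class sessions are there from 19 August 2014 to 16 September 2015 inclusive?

225

19 August 2014 is a Tuesday.
From 19 August 2014 to 16 September 2015 is 394 days inclusive.
394 = 7 × 56 + 2, so there are 56 full weeks plus 2 extra days.
Each full week contributes 4 days from the set (Tue, Thu, Fri, Sun): 56 × 4 = 224.
The 2 extra days are Tuesday, Wednesday — 1 of them qualifies.
Total: 224 + 1 = 225.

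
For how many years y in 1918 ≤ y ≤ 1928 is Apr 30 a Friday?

Day of week of April 30 in each year:
1918: Tue, 1919: Wed, 1920: Fri ✓, 1921: Sat, 1922: Sun, 1923: Mon, 1924: Wed, 1925: Thu, 1926: Fri ✓, 1927: Sat, 1928: Mon
Fridays: 1920, 1926.

2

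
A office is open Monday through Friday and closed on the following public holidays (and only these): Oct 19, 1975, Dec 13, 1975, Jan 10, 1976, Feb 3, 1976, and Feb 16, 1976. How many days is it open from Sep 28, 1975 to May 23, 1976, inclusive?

Sep 28, 1975 is a Sunday.
From Sep 28, 1975 to May 23, 1976 is 239 days inclusive.
239 = 7 × 34 + 1, so there are 34 full weeks plus 1 extra day.
Each full week contributes 5 weekdays (Mon–Fri): 34 × 5 = 170.
The 1 extra day is Sunday — none qualify.
Total: 170 + 0 = 170.
Holidays: Oct 19, 1975 (Sun); Dec 13, 1975 (Sat); Jan 10, 1976 (Sat); Feb 3, 1976 (Tue); Feb 16, 1976 (Mon).
2 of the 5 holidays fall on weekdays; the rest are weekends and were already excluded.
Business days: 170 − 2 = 168.

168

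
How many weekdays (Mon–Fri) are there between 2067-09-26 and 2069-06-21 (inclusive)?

455

2067-09-26 is a Monday.
From 2067-09-26 to 2069-06-21 is 635 days inclusive.
635 = 7 × 90 + 5, so there are 90 full weeks plus 5 extra days.
Each full week contributes 5 weekdays (Mon–Fri): 90 × 5 = 450.
The 5 extra days are Mon, Tue, Wed, Thu, Fri — 5 of them qualify.
Total: 450 + 5 = 455.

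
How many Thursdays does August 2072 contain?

August 1, 2072 is a Monday.
The range spans 31 days (inclusive of both endpoints).
31 = 7 × 4 + 3, so there are 4 full weeks plus 3 extra days.
Each full week contributes one Thursday: 4 so far.
The 3 extra days are Mon, Tue, Wed — none qualify.
Total: 4 + 0 = 4.

4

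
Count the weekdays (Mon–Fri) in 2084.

260 weekdays

Jan 1, 2084 is a Saturday.
The range spans 366 days (inclusive of both endpoints).
366 = 7 × 52 + 2, so there are 52 full weeks plus 2 extra days.
Each full week contributes 5 weekdays (Mon–Fri): 52 × 5 = 260.
The 2 extra days are Saturday, Sunday — none qualify.
Total: 260 + 0 = 260.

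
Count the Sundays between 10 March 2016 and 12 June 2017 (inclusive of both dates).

66 Sundays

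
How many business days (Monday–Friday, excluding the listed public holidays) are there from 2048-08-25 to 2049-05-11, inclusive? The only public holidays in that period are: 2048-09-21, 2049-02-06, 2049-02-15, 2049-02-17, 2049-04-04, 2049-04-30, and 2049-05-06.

2048-08-25 is a Tuesday.
The range spans 260 days (inclusive of both endpoints).
260 = 7 × 37 + 1, so there are 37 full weeks plus 1 extra day.
Each full week contributes 5 weekdays (Mon–Fri): 37 × 5 = 185.
The 1 extra day is Tue — 1 of them qualifies.
Total: 185 + 1 = 186.
Holidays: 2048-09-21 (Mon); 2049-02-06 (Sat); 2049-02-15 (Mon); 2049-02-17 (Wed); 2049-04-04 (Sun); 2049-04-30 (Fri); 2049-05-06 (Thu).
5 of the 7 holidays fall on weekdays; the rest are weekends and were already excluded.
Business days: 186 − 5 = 181.

181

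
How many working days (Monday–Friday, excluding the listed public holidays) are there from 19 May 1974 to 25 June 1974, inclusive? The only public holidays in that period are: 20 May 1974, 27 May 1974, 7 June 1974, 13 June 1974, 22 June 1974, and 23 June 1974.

19 May 1974 is a Sunday.
That's 38 days from start to end, counting both.
38 = 7 × 5 + 3, so there are 5 full weeks plus 3 extra days.
Each full week contributes 5 weekdays (Mon–Fri): 5 × 5 = 25.
The 3 extra days are Sunday, Monday, Tuesday — 2 of them qualify.
Total: 25 + 2 = 27.
Holidays: 20 May 1974 (Mon); 27 May 1974 (Mon); 7 June 1974 (Fri); 13 June 1974 (Thu); 22 June 1974 (Sat); 23 June 1974 (Sun).
4 of the 6 holidays fall on weekdays; the rest are weekends and were already excluded.
Business days: 27 − 4 = 23.

23 working days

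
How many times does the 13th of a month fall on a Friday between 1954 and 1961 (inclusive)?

14

Friday-the-13ths by year:
1954: Aug
1955: May
1956: Jan, Apr, Jul
1957: Sep, Dec
1958: Jun
1959: Feb, Mar, Nov
1960: May
1961: Jan, Oct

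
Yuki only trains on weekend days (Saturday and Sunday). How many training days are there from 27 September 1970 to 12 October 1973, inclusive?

27 September 1970 is a Sunday.
The range spans 1112 days (inclusive of both endpoints).
1112 = 7 × 158 + 6, so there are 158 full weeks plus 6 extra days.
Each full week contributes 2 weekend days (Sat, Sun): 158 × 2 = 316.
The 6 extra days are Sun, Mon, Tue, Wed, Thu, Fri — 1 of them qualifies.
Total: 316 + 1 = 317.

317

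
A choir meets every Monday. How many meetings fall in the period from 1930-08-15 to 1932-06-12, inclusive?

95

1930-08-15 is a Friday.
The range spans 668 days (inclusive of both endpoints).
668 = 7 × 95 + 3, so there are 95 full weeks plus 3 extra days.
Each full week contributes one Monday: 95 so far.
The 3 extra days are Fri, Sat, Sun — none qualify.
Total: 95 + 0 = 95.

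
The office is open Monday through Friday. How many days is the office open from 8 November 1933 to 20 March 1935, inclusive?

356 weekdays

8 November 1933 is a Wednesday.
From 8 November 1933 to 20 March 1935 is 498 days inclusive.
498 = 7 × 71 + 1, so there are 71 full weeks plus 1 extra day.
Each full week contributes 5 weekdays (Mon–Fri): 71 × 5 = 355.
The 1 extra day is Wed — 1 of them qualifies.
Total: 355 + 1 = 356.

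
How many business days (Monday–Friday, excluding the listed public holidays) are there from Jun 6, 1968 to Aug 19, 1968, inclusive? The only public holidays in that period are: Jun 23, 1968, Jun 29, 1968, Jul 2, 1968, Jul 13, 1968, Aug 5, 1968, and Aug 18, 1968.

51 business days

Jun 6, 1968 is a Thursday.
That's 75 days from start to end, counting both.
75 = 7 × 10 + 5, so there are 10 full weeks plus 5 extra days.
Each full week contributes 5 weekdays (Mon–Fri): 10 × 5 = 50.
The 5 extra days are Thu, Fri, Sat, Sun, Mon — 3 of them qualify.
Total: 50 + 3 = 53.
Holidays: Jun 23, 1968 (Sun); Jun 29, 1968 (Sat); Jul 2, 1968 (Tue); Jul 13, 1968 (Sat); Aug 5, 1968 (Mon); Aug 18, 1968 (Sun).
2 of the 6 holidays fall on weekdays; the rest are weekends and were already excluded.
Business days: 53 − 2 = 51.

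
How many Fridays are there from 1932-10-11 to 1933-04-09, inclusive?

26 Fridays

1932-10-11 is a Tuesday.
From 1932-10-11 to 1933-04-09 is 181 days inclusive.
181 = 7 × 25 + 6, so there are 25 full weeks plus 6 extra days.
Each full week contributes one Friday: 25 so far.
The 6 extra days are Tue, Wed, Thu, Fri, Sat, Sun — 1 of them qualifies.
Total: 25 + 1 = 26.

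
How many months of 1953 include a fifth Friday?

4

A month has five Fridays exactly when Friday falls within its first (length − 28) days.
Jan: 31 days, starts Thu → 5 of Thu, Fri, Sat ✓
Feb: 28 days, starts Sun → 5 of (none)
Mar: 31 days, starts Sun → 5 of Sun, Mon, Tue
Apr: 30 days, starts Wed → 5 of Wed, Thu
May: 31 days, starts Fri → 5 of Fri, Sat, Sun ✓
Jun: 30 days, starts Mon → 5 of Mon, Tue
Jul: 31 days, starts Wed → 5 of Wed, Thu, Fri ✓
Aug: 31 days, starts Sat → 5 of Sat, Sun, Mon
Sep: 30 days, starts Tue → 5 of Tue, Wed
Oct: 31 days, starts Thu → 5 of Thu, Fri, Sat ✓
Nov: 30 days, starts Sun → 5 of Sun, Mon
Dec: 31 days, starts Tue → 5 of Tue, Wed, Thu
Months with five Fridays: Jan, May, Jul, Oct.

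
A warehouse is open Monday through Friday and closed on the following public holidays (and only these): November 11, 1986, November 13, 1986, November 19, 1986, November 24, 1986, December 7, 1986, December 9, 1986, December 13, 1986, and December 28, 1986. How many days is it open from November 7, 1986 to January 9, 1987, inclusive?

41 working days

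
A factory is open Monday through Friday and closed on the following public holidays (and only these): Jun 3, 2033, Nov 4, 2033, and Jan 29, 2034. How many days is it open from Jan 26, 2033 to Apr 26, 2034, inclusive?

324 working days

Jan 26, 2033 is a Wednesday.
That's 456 days from start to end, counting both.
456 = 7 × 65 + 1, so there are 65 full weeks plus 1 extra day.
Each full week contributes 5 weekdays (Mon–Fri): 65 × 5 = 325.
The 1 extra day is Wed — 1 of them qualifies.
Total: 325 + 1 = 326.
Holidays: Jun 3, 2033 (Fri); Nov 4, 2033 (Fri); Jan 29, 2034 (Sun).
2 of the 3 holidays fall on weekdays; the rest are weekends and were already excluded.
Business days: 326 − 2 = 324.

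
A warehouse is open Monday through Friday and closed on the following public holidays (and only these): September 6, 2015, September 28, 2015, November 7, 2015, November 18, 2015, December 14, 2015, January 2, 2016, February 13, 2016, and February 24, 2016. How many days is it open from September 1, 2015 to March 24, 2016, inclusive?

144 working days

September 1, 2015 is a Tuesday.
That's 206 days from start to end, counting both.
206 = 7 × 29 + 3, so there are 29 full weeks plus 3 extra days.
Each full week contributes 5 weekdays (Mon–Fri): 29 × 5 = 145.
The 3 extra days are Tuesday, Wednesday, Thursday — 3 of them qualify.
Total: 145 + 3 = 148.
Holidays: September 6, 2015 (Sun); September 28, 2015 (Mon); November 7, 2015 (Sat); November 18, 2015 (Wed); December 14, 2015 (Mon); January 2, 2016 (Sat); February 13, 2016 (Sat); February 24, 2016 (Wed).
4 of the 8 holidays fall on weekdays; the rest are weekends and were already excluded.
Business days: 148 − 4 = 144.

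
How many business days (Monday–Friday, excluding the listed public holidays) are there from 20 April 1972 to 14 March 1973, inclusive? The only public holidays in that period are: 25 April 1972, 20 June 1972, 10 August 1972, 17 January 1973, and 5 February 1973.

20 April 1972 is a Thursday.
From 20 April 1972 to 14 March 1973 is 329 days inclusive.
329 = 7 × 47, so the span is exactly 47 full weeks.
Each full week contributes 5 weekdays (Mon–Fri): 47 × 5 = 235.
Total: 235.
Holidays: 25 April 1972 (Tue); 20 June 1972 (Tue); 10 August 1972 (Thu); 17 January 1973 (Wed); 5 February 1973 (Mon).
All 5 holidays fall on weekdays, so subtract 5.
Business days: 235 − 5 = 230.

230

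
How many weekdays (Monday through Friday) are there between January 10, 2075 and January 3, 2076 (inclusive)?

257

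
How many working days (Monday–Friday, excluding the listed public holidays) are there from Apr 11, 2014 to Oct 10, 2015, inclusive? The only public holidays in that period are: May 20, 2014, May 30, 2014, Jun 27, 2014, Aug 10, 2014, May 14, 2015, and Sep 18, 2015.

386

Apr 11, 2014 is a Friday.
That's 548 days from start to end, counting both.
548 = 7 × 78 + 2, so there are 78 full weeks plus 2 extra days.
Each full week contributes 5 weekdays (Mon–Fri): 78 × 5 = 390.
The 2 extra days are Friday, Saturday — 1 of them qualifies.
Total: 390 + 1 = 391.
Holidays: May 20, 2014 (Tue); May 30, 2014 (Fri); Jun 27, 2014 (Fri); Aug 10, 2014 (Sun); May 14, 2015 (Thu); Sep 18, 2015 (Fri).
5 of the 6 holidays fall on weekdays; the rest are weekends and were already excluded.
Business days: 391 − 5 = 386.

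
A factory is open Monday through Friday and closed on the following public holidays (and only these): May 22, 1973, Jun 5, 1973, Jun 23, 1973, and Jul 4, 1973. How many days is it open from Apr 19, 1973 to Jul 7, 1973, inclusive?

Apr 19, 1973 is a Thursday.
That's 80 days from start to end, counting both.
80 = 7 × 11 + 3, so there are 11 full weeks plus 3 extra days.
Each full week contributes 5 weekdays (Mon–Fri): 11 × 5 = 55.
The 3 extra days are Thu, Fri, Sat — 2 of them qualify.
Total: 55 + 2 = 57.
Holidays: May 22, 1973 (Tue); Jun 5, 1973 (Tue); Jun 23, 1973 (Sat); Jul 4, 1973 (Wed).
3 of the 4 holidays fall on weekdays; the rest are weekends and were already excluded.
Business days: 57 − 3 = 54.

54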